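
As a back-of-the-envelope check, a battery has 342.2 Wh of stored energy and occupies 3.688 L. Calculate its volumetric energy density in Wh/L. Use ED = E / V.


Volumetric ED = 342.2 Wh / 3.688 L = 92.79 Wh/L

92.79 Wh/L


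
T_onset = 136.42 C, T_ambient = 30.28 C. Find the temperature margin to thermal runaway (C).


margin = T_onset - T_ambient = 136.42 - 30.28 = 106.14 C

106.14 C


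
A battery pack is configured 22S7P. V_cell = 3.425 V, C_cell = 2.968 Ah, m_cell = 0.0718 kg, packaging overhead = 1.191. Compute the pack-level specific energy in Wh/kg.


Step 1: V_pack = 22 * 3.425 = 75.35 V
Step 2: C_pack = 7 * 2.968 = 20.776 Ah
Step 3: E_pack = V_pack * C_pack = 75.35 * 20.776 = 1565.5 Wh
Step 4: m_pack = 22 * 7 * 0.0718 * 1.191 = 13.169 kg
Step 5: ED = E_pack / m_pack = 1565.5 / 13.169 = 118.9 Wh/kg

118.9 Wh/kg


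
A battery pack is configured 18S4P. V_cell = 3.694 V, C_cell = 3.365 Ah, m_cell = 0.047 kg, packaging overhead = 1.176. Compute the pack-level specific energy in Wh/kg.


Step 1: V_pack = 18 * 3.694 = 66.492 V
Step 2: C_pack = 4 * 3.365 = 13.46 Ah
Step 3: E_pack = V_pack * C_pack = 66.492 * 13.46 = 894.98 Wh
Step 4: m_pack = 18 * 4 * 0.047 * 1.176 = 3.9796 kg
Step 5: ED = E_pack / m_pack = 894.98 / 3.9796 = 224.9 Wh/kg

224.9 Wh/kg


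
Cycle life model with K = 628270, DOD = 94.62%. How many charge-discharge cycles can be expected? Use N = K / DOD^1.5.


DOD^1.5 = 920.4
N = K / DOD^1.5 = 628270 / 920.4 = 682.6

682.6 cycles


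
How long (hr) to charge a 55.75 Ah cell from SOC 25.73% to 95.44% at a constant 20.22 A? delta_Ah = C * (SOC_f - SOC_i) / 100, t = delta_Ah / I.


delta_Ah = 55.75 * (95.44 - 25.73) / 100 = 38.863 Ah
t = delta_Ah / I = 38.863 / 20.22 = 1.922 hr

1.922 hr


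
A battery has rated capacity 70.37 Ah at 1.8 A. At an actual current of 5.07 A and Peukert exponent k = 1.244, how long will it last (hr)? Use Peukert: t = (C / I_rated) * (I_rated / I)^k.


t_rated = C / I_rated = 70.37 / 1.8 = 39.094 hr
(I_rated/I)^k = (0.35503)^1.244 = 0.27576
t = t_rated * (I_rated/I)^k = 39.094 * 0.27576 = 10.78 hr

10.78 hr


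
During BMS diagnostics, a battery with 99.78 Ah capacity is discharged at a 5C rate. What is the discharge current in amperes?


At 5C: I = 5 * 99.78 Ah = 498.9 A

498.9 A


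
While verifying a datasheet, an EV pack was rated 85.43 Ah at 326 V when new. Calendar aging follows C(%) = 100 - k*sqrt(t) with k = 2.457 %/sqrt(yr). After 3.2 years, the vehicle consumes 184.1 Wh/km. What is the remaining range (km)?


Step 1: capacity retention = 100 - 2.457 * sqrt(3.2) = 100 - 2.457 * 1.7889 = 95.605%
Step 2: C_now = 85.43 * 95.605/100 = 81.675 Ah
Step 3: E_pack = V * C_now = 326 * 81.675 = 26626 Wh
Step 4: range = E_pack / consumption = 26626 / 184.1 = 144.6 km

144.6 km


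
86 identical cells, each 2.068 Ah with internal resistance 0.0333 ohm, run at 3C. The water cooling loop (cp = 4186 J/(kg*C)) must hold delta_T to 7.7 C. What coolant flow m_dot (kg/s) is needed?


Step 1: I = 3 * 2.068 = 6.204 A
Step 2: Q_cell = I^2 * R = 6.204^2 * 0.0333 = 1.2817 W
Step 3: Q_total = 86 * 1.2817 = 110.23 W
Step 4: m_dot = Q_total / (cp * dT) = 110.23 / (4186 * 7.7) = 0.003420 kg/s

0.003420 kg/s


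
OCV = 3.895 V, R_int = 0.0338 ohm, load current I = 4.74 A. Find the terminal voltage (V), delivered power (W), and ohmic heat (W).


Step 1: V_terminal = OCV - I*R = 3.895 - 4.74 * 0.0338 = 3.7348 V
Step 2: P_out = V_terminal * I = 3.7348 * 4.74 = 17.70 W
Step 3: Q = I^2 * R = 4.74^2 * 0.0338 = 0.7594 W

V=3.7348 V, P=17.70 W, Q=0.7594 W


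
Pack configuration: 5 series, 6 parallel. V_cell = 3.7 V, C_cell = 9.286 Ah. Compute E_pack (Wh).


V_pack = 5 * 3.7 = 18.5 V
C_pack = 6 * 9.286 = 55.716 Ah
E = V_pack * C_pack = 18.5 * 55.716 = 1031 Wh

1031 Wh


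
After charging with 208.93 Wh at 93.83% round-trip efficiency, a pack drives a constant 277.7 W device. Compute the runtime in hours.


Step 1: E_discharge = eta/100 * E_charge = 93.83/100 * 208.93 = 196.04 Wh
Step 2: t = E_discharge / P = 196.04 / 277.7 = 0.7059 hr

0.7059 hr


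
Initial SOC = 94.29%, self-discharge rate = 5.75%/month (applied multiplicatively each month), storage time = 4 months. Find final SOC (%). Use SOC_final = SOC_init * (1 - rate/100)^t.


decay = (1 - 5.75/100)^4 = 0.78909
SOC_final = 94.29 * 0.78909 = 74.40%

74.40%


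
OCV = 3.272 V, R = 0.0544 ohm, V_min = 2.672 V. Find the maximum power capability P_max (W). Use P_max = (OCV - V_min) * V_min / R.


P_max = (OCV - V_min) * V_min / R = (3.272 - 2.672) * 2.672 / 0.0544 = 0.6 * 2.672 / 0.0544 = 29.47 W

29.47 W


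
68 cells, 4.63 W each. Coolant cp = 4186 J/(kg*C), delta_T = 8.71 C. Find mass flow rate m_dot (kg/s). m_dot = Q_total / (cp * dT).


Step 1: Total heat Q = 68 * 4.63 W = 314.84 W
Step 2: denom = cp * dT = 4186 * 8.71 = 36460
Step 3: m_dot = 314.84 / 36460 = 0.008635 kg/s

0.008635 kg/s


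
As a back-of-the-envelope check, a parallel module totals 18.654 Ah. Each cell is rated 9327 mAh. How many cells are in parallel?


Convert: C_cell = 9327 mAh = 9.327 Ah
n = C_total / C_cell = 18.654 / 9.327 = 2

2


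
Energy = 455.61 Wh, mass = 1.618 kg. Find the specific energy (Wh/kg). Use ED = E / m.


Specific energy = 455.61 Wh / 1.618 kg = 281.6 Wh/kg

281.6 Wh/kg


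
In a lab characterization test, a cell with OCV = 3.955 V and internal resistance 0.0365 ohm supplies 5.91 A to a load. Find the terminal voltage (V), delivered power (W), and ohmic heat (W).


Step 1: V_terminal = OCV - I*R = 3.955 - 5.91 * 0.0365 = 3.7393 V
Step 2: P_out = V_terminal * I = 3.7393 * 5.91 = 22.10 W
Step 3: Q = I^2 * R = 5.91^2 * 0.0365 = 1.275 W

V=3.7393 V, P=22.10 W, Q=1.275 W


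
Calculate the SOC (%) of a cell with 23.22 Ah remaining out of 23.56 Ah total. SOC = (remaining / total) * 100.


SOC = (remaining / total) * 100 = (23.22 / 23.56) * 100 = 98.56%

98.56%


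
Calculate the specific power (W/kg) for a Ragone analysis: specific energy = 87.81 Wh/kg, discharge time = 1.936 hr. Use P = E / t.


Specific power = 87.81 Wh/kg / 1.936 hr = 45.36 W/kg

45.36 W/kg


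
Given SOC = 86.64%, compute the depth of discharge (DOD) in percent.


Complement of SOC: DOD = 100% - 86.64% = 13.36%

13.36%


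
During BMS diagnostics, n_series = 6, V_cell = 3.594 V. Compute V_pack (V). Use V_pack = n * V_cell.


Series voltages add: 6 * 3.594 V = 21.564 V

21.564 V


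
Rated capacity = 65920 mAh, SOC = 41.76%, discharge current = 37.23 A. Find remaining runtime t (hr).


Convert: C_total = 65920 mAh = 65.92 Ah
Step 1: remaining = SOC/100 * C_total = 41.76/100 * 65.92 = 27.528 Ah
Step 2: t = remaining / I = 27.528 / 37.23 = 0.7394 hr

0.7394 hr


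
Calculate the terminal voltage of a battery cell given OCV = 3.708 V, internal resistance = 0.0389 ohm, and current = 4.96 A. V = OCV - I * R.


IR drop = 4.96 * 0.0389 = 0.19294 V
V = 3.708 - 0.19294 = 3.515 V

3.515 V


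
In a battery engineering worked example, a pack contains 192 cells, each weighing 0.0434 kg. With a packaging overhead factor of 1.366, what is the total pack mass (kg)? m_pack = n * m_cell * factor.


m_pack = n * m_cell * overhead = 192 * 0.0434 * 1.366 = 11.38 kg

11.38 kg


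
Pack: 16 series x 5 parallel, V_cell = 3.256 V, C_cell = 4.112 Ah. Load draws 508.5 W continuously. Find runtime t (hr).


Step 1: E_pack = Ns * V_cell * Np * C_cell = 16 * 3.256 * 5 * 4.112 = 1071.1 Wh
Step 2: t = E_pack / P = 1071.1 / 508.5 = 2.106 hr

2.106 hr


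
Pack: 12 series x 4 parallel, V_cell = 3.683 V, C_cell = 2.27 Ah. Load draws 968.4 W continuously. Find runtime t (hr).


Step 1: E_pack = Ns * V_cell * Np * C_cell = 12 * 3.683 * 4 * 2.27 = 401.3 Wh
Step 2: t = E_pack / P = 401.3 / 968.4 = 0.4144 hr

0.4144 hr


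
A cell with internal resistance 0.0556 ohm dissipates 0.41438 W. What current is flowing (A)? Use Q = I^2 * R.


I = sqrt(Q / R) = sqrt(0.41438 / 0.0556) = sqrt(7.4529) = 2.730 A

2.730 A


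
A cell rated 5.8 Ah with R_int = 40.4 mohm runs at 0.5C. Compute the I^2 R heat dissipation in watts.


Convert: R = 40.4 mohm = 0.0404 ohm
Step 1: I = C_rate * capacity = 0.5 * 5.8 = 2.9 A
Step 2: Q = I^2 * R = 2.9^2 * 0.0404 = 8.41 * 0.0404 = 0.3398 W

0.3398 W


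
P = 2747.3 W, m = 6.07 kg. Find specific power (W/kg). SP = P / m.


SP = P / m = 2747.3 / 6.07 = 452.6 W/kg

452.6 W/kg


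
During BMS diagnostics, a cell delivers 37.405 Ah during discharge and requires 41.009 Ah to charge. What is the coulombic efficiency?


eta_c = Q_dis / Q_chg * 100 = 37.405 / 41.009 * 100 = 91.21%

91.21%


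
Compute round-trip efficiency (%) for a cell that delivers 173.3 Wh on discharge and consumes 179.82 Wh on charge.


eta_e = E_dis / E_chg * 100 = 173.3 / 179.82 * 100 = 96.37%

96.37%


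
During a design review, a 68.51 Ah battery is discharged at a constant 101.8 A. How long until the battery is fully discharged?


t = capacity / current = 68.51 / 101.8 = 0.6730 hr

0.6730 hr


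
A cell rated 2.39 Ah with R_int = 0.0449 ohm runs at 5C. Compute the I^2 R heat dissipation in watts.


Step 1: I = C_rate * capacity = 5 * 2.39 = 11.95 A
Step 2: Q = I^2 * R = 11.95^2 * 0.0449 = 142.8 * 0.0449 = 6.412 W

6.412 W


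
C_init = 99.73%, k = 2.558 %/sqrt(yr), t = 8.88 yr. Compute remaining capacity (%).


sqrt(t) = sqrt(8.88) = 2.9799
C_final = 99.73 - 2.558 * 2.9799 = 92.11%

92.11%


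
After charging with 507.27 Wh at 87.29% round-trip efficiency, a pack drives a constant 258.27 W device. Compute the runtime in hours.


Step 1: E_discharge = eta/100 * E_charge = 87.29/100 * 507.27 = 442.8 Wh
Step 2: t = E_discharge / P = 442.8 / 258.27 = 1.714 hr

1.714 hr


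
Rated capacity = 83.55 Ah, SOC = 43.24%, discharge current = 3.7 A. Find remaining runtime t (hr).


Step 1: remaining = SOC/100 * C_total = 43.24/100 * 83.55 = 36.127 Ah
Step 2: t = remaining / I = 36.127 / 3.7 = 9.764 hr

9.764 hr


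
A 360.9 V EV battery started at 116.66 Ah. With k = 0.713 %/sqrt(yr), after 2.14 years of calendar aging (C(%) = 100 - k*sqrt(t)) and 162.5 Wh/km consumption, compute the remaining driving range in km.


Step 1: capacity retention = 100 - 0.713 * sqrt(2.14) = 100 - 0.713 * 1.4629 = 98.957%
Step 2: C_now = 116.66 * 98.957/100 = 115.44 Ah
Step 3: E_pack = V * C_now = 360.9 * 115.44 = 41662 Wh
Step 4: range = E_pack / consumption = 41662 / 162.5 = 256.4 km

256.4 km


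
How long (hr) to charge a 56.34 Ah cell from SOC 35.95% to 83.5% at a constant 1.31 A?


Step 1: dSOC = 83.5% - 35.95% = 47.55%
Step 2: delta_Ah = 56.34 * 47.55 / 100 = 26.79 Ah
Step 3: t = 26.79 / 1.31 = 20.45 hr

20.45 hr


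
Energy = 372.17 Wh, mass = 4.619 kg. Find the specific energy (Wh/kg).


Specific energy = 372.17 Wh / 4.619 kg = 80.57 Wh/kg

80.57 Wh/kg


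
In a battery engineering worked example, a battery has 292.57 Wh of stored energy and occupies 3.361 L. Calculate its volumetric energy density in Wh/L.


Volumetric ED = 292.57 Wh / 3.361 L = 87.05 Wh/L

87.05 Wh/L


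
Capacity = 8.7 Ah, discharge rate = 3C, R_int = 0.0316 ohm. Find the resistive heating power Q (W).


Step 1: I = C_rate * capacity = 3 * 8.7 = 26.1 A
Step 2: Q = I^2 * R = 26.1^2 * 0.0316 = 681.21 * 0.0316 = 21.53 W

21.53 W


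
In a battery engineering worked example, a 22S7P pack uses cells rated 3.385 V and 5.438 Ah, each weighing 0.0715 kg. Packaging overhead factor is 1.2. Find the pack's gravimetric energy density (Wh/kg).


Step 1: V_pack = 22 * 3.385 = 74.47 V
Step 2: C_pack = 7 * 5.438 = 38.066 Ah
Step 3: E_pack = V_pack * C_pack = 74.47 * 38.066 = 2834.8 Wh
Step 4: m_pack = 22 * 7 * 0.0715 * 1.2 = 13.213 kg
Step 5: ED = E_pack / m_pack = 2834.8 / 13.213 = 214.5 Wh/kg

214.5 Wh/kg


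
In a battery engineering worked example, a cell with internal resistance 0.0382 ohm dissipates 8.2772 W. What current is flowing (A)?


I = sqrt(Q / R) = sqrt(8.2772 / 0.0382) = sqrt(216.68) = 14.72 A

14.72 A


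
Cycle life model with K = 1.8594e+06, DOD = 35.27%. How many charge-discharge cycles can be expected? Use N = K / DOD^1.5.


Step 1: DOD^1.5 = 35.27^1.5 = 209.46
Step 2: N = 1.8594e+06 / 209.46 = 8877 cycles

8877 cycles


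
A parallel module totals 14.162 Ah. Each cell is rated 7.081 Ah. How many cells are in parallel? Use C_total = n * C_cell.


n = C_total / C_cell = 14.162 / 7.081 = 2

2


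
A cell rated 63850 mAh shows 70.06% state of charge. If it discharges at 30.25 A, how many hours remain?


Convert: C_total = 63850 mAh = 63.85 Ah
Step 1: remaining = SOC/100 * C_total = 70.06/100 * 63.85 = 44.733 Ah
Step 2: t = remaining / I = 44.733 / 30.25 = 1.479 hr

1.479 hr


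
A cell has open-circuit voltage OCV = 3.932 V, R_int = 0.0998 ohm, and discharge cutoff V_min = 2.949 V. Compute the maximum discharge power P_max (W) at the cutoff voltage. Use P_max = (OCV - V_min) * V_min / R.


dV = OCV - V_min = 0.983 V (so I_max = dV / R)
P_max = dV * V_min / R = 0.983 * 2.949 / 0.0998 = 29.05 W

29.05 W


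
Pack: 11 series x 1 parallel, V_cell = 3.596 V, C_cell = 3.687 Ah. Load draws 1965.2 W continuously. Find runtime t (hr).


Step 1: E_pack = Ns * V_cell * Np * C_cell = 11 * 3.596 * 1 * 3.687 = 145.84 Wh
Step 2: t = E_pack / P = 145.84 / 1965.2 = 0.07421 hr

0.07421 hr


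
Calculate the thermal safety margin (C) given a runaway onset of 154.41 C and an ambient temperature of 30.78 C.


margin = T_onset - T_ambient = 154.41 - 30.78 = 123.63 C

123.63 C


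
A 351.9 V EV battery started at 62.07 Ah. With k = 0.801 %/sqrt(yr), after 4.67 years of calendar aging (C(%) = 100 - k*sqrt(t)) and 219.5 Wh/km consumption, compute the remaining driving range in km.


Step 1: capacity retention = 100 - 0.801 * sqrt(4.67) = 100 - 0.801 * 2.161 = 98.269%
Step 2: C_now = 62.07 * 98.269/100 = 60.996 Ah
Step 3: E_pack = V * C_now = 351.9 * 60.996 = 21464 Wh
Step 4: range = E_pack / consumption = 21464 / 219.5 = 97.79 km

97.79 km


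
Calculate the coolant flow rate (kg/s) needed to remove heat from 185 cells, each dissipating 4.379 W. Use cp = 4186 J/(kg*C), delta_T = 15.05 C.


Step 1: Total heat Q = 185 * 4.379 W = 810.12 W
Step 2: denom = cp * dT = 4186 * 15.05 = 62999
Step 3: m_dot = 810.12 / 62999 = 0.01286 kg/s

0.01286 kg/s


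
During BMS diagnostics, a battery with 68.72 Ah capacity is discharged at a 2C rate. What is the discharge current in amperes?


I = C_rate * capacity = 2 * 68.72 = 137.44 A

137.44 A


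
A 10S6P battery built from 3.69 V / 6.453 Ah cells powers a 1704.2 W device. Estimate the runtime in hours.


Step 1: E_pack = Ns * V_cell * Np * C_cell = 10 * 3.69 * 6 * 6.453 = 1428.7 Wh
Step 2: t = E_pack / P = 1428.7 / 1704.2 = 0.8383 hr

0.8383 hr


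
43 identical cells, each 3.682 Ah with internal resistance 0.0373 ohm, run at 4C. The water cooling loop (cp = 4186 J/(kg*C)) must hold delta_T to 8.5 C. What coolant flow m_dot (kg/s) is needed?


Step 1: I = 4 * 3.682 = 14.728 A
Step 2: Q_cell = I^2 * R = 14.728^2 * 0.0373 = 8.0909 W
Step 3: Q_total = 43 * 8.0909 = 347.91 W
Step 4: m_dot = Q_total / (cp * dT) = 347.91 / (4186 * 8.5) = 0.009778 kg/s

0.009778 kg/s


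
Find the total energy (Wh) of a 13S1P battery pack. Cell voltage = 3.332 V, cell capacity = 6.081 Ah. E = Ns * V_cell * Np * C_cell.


E = Ns * Vcell * Np * Ccell = 13 * 3.332 * 1 * 6.081 = 263.4 Wh

263.4 Wh


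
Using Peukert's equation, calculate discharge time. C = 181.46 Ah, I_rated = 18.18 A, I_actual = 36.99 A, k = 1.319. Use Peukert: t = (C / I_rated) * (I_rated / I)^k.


Step 1: t_rated = C / I_rated = 181.46 / 18.18 = 9.9813 hr
Step 2: ratio = 18.18 / 36.99 = 0.49148
Step 3: ratio^k = 0.49148^1.319 = 0.39183
Step 4: t = t_rated * ratio^k = 9.9813 * 0.39183 = 3.911 hr

3.911 hr


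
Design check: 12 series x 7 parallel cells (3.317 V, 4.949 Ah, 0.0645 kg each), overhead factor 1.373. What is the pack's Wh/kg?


Step 1: V_pack = 12 * 3.317 = 39.804 V
Step 2: C_pack = 7 * 4.949 = 34.643 Ah
Step 3: E_pack = V_pack * C_pack = 39.804 * 34.643 = 1378.9 Wh
Step 4: m_pack = 12 * 7 * 0.0645 * 1.373 = 7.4389 kg
Step 5: ED = E_pack / m_pack = 1378.9 / 7.4389 = 185.4 Wh/kg

185.4 Wh/kg


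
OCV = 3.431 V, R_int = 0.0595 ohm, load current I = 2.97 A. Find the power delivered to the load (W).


Step 1: V_terminal = OCV - I*R = 3.431 - 2.97 * 0.0595 = 3.2543 V
Step 2: P_out = V_terminal * I = 3.2543 * 2.97 = 9.665 W

9.665 W


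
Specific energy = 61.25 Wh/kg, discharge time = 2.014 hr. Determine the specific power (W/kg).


P_specific = E / t = 61.25 / 2.014 = 30.41 W/kg

30.41 W/kg


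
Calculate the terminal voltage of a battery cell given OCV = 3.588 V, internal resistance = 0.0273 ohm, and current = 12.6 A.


IR drop = 12.6 * 0.0273 = 0.34398 V
V = 3.588 - 0.34398 = 3.244 V

3.244 V


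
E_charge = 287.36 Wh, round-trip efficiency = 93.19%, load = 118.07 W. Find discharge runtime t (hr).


Step 1: E_discharge = eta/100 * E_charge = 93.19/100 * 287.36 = 267.79 Wh
Step 2: t = E_discharge / P = 267.79 / 118.07 = 2.268 hr

2.268 hr


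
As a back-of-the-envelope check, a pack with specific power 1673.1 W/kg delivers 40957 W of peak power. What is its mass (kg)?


m = P / SP = 40957 / 1673.1 = 24.48 kg

24.48 kg


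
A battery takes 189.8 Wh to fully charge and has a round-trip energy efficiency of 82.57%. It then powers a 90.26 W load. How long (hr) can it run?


Step 1: E_discharge = eta/100 * E_charge = 82.57/100 * 189.8 = 156.72 Wh
Step 2: t = E_discharge / P = 156.72 / 90.26 = 1.736 hr

1.736 hr


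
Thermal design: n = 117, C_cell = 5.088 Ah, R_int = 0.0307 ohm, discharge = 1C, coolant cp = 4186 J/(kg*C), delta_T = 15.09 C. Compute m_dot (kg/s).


Step 1: I = 1 * 5.088 = 5.088 A
Step 2: Q_cell = I^2 * R = 5.088^2 * 0.0307 = 0.79475 W
Step 3: Q_total = 117 * 0.79475 = 92.986 W
Step 4: m_dot = Q_total / (cp * dT) = 92.986 / (4186 * 15.09) = 0.001472 kg/s

0.001472 kg/s


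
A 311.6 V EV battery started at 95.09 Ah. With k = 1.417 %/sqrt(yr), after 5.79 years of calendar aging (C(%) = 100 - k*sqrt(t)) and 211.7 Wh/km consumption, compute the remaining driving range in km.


Step 1: capacity retention = 100 - 1.417 * sqrt(5.79) = 100 - 1.417 * 2.4062 = 96.59%
Step 2: C_now = 95.09 * 96.59/100 = 91.847 Ah
Step 3: E_pack = V * C_now = 311.6 * 91.847 = 28620 Wh
Step 4: range = E_pack / consumption = 28620 / 211.7 = 135.2 km

135.2 km


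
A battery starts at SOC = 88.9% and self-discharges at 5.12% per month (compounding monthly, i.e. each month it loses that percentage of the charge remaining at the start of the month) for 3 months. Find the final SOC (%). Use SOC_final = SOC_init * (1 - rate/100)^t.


decay = (1 - 5.12/100)^3 = 0.85413
SOC_final = 88.9 * 0.85413 = 75.93%

75.93%


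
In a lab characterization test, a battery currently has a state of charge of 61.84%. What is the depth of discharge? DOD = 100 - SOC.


Complement of SOC: DOD = 100% - 61.84% = 38.16%

38.16%


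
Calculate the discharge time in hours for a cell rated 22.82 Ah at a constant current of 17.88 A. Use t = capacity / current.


Runtime = 22.82 Ah / 17.88 A = 1.276 hr

1.276 hr


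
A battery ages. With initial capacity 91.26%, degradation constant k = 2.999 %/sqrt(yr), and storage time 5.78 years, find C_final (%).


Step 1: sqrt(5.78 yr) = 2.4042
Step 2: drop = 2.999 * 2.4042 = 7.2102
Step 3: C_final = 91.26 - 7.2102 = 84.05%

84.05%


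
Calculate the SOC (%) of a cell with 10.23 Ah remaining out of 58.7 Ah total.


SOC = (remaining / total) * 100 = (10.23 / 58.7) * 100 = 17.43%

17.43%


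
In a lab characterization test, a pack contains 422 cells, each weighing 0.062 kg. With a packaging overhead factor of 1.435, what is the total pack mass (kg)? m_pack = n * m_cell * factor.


m_pack = n * m_cell * overhead = 422 * 0.062 * 1.435 = 37.55 kg

37.55 kg


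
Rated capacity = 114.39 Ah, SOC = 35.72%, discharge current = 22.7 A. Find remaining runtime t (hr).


Step 1: remaining = SOC/100 * C_total = 35.72/100 * 114.39 = 40.86 Ah
Step 2: t = remaining / I = 40.86 / 22.7 = 1.800 hr

1.800 hr


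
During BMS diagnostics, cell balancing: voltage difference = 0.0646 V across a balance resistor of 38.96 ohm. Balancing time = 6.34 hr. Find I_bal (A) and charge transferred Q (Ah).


First, Ohm's law: I_bal = 0.0646 V / 38.96 ohm = 0.0016581 A
Then Q = I * t = 0.0016581 A * 6.34 hr = 0.01051 Ah

I=0.0016581 A, Q=0.01051 Ah


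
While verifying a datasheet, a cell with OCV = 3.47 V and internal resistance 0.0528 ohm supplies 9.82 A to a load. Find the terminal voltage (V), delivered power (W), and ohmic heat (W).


Step 1: V_terminal = OCV - I*R = 3.47 - 9.82 * 0.0528 = 2.9515 V
Step 2: P_out = V_terminal * I = 2.9515 * 9.82 = 28.98 W
Step 3: Q = I^2 * R = 9.82^2 * 0.0528 = 5.092 W

V=2.9515 V, P=28.98 W, Q=5.092 W


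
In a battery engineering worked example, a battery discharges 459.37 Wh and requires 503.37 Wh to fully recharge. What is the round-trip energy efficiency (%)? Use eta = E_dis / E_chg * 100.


Round-trip efficiency = 459.37/503.37 * 100% = 91.26%

91.26%


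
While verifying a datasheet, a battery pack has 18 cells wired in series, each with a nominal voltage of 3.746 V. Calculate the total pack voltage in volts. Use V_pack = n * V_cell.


V_pack = n * V_cell = 18 * 3.746 = 67.428 V

67.428 V


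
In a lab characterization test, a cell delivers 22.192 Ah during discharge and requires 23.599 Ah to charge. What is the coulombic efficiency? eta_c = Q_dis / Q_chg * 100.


eta_c = Q_dis / Q_chg * 100 = 22.192 / 23.599 * 100 = 94.04%

94.04%


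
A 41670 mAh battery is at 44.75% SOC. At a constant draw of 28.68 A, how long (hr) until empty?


Convert: C_total = 41670 mAh = 41.67 Ah
Step 1: remaining = SOC/100 * C_total = 44.75/100 * 41.67 = 18.647 Ah
Step 2: t = remaining / I = 18.647 / 28.68 = 0.6502 hr

0.6502 hr


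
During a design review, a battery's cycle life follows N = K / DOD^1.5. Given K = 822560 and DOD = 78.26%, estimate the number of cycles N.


DOD^1.5 = 692.32
N = K / DOD^1.5 = 822560 / 692.32 = 1188

1188 cycles


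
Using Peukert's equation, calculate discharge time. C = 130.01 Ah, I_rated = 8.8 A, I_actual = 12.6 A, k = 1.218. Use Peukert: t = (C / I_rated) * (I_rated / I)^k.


Step 1: t_rated = C / I_rated = 130.01 / 8.8 = 14.774 hr
Step 2: ratio = 8.8 / 12.6 = 0.69841
Step 3: ratio^k = 0.69841^1.218 = 0.64584
Step 4: t = t_rated * ratio^k = 14.774 * 0.64584 = 9.542 hr

9.542 hr


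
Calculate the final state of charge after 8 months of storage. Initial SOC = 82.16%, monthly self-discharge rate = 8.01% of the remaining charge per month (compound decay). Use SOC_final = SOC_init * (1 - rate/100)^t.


decay = (1 - 8.01/100)^8 = 0.51277
SOC_final = 82.16 * 0.51277 = 42.13%

42.13%


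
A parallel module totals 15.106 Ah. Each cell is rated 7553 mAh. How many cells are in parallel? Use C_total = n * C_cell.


Convert: C_cell = 7553 mAh = 7.553 Ah
n = C_total / C_cell = 15.106 / 7.553 = 2

2


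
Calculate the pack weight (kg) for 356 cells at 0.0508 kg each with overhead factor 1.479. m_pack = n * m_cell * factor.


Cell mass sum = 356 * 0.0508 = 18.085 kg
With overhead 1.479: m_pack = 18.085 * 1.479 = 26.75 kg

26.75 kg


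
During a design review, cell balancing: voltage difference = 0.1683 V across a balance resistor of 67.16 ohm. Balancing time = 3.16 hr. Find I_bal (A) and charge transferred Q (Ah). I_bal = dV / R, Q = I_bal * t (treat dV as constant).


I_bal = dV / R = 0.1683 / 67.16 = 0.002506 A
Q = I_bal * t = 0.002506 * 3.16 = 0.007919 Ah

I=0.002506 A, Q=0.007919 Ah


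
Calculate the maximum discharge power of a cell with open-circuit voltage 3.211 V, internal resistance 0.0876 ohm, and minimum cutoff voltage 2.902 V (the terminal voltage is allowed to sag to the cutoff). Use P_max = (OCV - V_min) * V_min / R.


dV = OCV - V_min = 0.309 V (so I_max = dV / R)
P_max = dV * V_min / R = 0.309 * 2.902 / 0.0876 = 10.24 W

10.24 W


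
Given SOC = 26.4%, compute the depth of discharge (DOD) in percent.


Complement of SOC: DOD = 100% - 26.4% = 73.6%

73.6%


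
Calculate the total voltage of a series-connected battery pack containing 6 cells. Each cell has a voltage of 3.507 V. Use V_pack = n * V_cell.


With 6 cells in series at 3.507 V each, V_pack = 21.042 V

21.042 V


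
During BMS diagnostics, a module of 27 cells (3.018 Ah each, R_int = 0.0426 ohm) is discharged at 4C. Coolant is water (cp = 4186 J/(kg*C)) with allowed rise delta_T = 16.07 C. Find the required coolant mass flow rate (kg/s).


Step 1: I = 4 * 3.018 = 12.072 A
Step 2: Q_cell = I^2 * R = 12.072^2 * 0.0426 = 6.2082 W
Step 3: Q_total = 27 * 6.2082 = 167.62 W
Step 4: m_dot = Q_total / (cp * dT) = 167.62 / (4186 * 16.07) = 0.002492 kg/s

0.002492 kg/s


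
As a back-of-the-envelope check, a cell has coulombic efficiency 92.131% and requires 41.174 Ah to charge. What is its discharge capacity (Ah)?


Q_dis = eta/100 * Q_chg = 92.131/100 * 41.174 = 37.93 Ah

37.93 Ah


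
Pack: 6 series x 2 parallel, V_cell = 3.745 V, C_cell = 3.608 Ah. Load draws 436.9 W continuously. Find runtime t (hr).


Step 1: E_pack = Ns * V_cell * Np * C_cell = 6 * 3.745 * 2 * 3.608 = 162.14 Wh
Step 2: t = E_pack / P = 162.14 / 436.9 = 0.3711 hr

0.3711 hr


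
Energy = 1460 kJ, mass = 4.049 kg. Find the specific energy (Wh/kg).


Convert: E = 1460 kJ = 405.56 Wh
ED = E / m = 405.56 / 4.049 = 100.2 Wh/kg

100.2 Wh/kg


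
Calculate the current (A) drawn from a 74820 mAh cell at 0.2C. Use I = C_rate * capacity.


Convert: capacity = 74820 mAh = 74.82 Ah
I = C_rate * capacity = 0.2 * 74.82 = 14.964 A

14.964 A


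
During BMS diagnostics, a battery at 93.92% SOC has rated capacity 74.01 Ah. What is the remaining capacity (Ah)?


remaining = SOC / 100 * total = 93.92 / 100 * 74.01 = 69.51 Ah

69.51 Ah


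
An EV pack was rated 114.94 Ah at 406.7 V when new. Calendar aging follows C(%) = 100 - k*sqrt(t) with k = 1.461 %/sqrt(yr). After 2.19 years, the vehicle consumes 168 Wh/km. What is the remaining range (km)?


Step 1: capacity retention = 100 - 1.461 * sqrt(2.19) = 100 - 1.461 * 1.4799 = 97.838%
Step 2: C_now = 114.94 * 97.838/100 = 112.45 Ah
Step 3: E_pack = V * C_now = 406.7 * 112.45 = 45733 Wh
Step 4: range = E_pack / consumption = 45733 / 168 = 272.2 km

272.2 km


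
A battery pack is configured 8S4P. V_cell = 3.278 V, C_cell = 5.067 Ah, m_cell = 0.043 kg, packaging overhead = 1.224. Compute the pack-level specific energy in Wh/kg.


Step 1: V_pack = 8 * 3.278 = 26.224 V
Step 2: C_pack = 4 * 5.067 = 20.268 Ah
Step 3: E_pack = V_pack * C_pack = 26.224 * 20.268 = 531.51 Wh
Step 4: m_pack = 8 * 4 * 0.043 * 1.224 = 1.6842 kg
Step 5: ED = E_pack / m_pack = 531.51 / 1.6842 = 315.6 Wh/kg

315.6 Wh/kg


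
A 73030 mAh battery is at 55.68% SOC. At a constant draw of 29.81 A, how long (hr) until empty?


Convert: C_total = 73030 mAh = 73.03 Ah
Step 1: remaining = SOC/100 * C_total = 55.68/100 * 73.03 = 40.663 Ah
Step 2: t = remaining / I = 40.663 / 29.81 = 1.364 hr

1.364 hr


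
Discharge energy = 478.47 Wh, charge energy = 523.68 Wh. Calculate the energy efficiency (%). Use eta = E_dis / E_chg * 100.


eta_e = E_dis / E_chg * 100 = 478.47 / 523.68 * 100 = 91.37%

91.37%


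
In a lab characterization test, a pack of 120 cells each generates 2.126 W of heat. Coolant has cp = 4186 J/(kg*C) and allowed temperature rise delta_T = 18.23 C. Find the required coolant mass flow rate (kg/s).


Step 1: Total heat Q = 120 * 2.126 W = 255.12 W
Step 2: denom = cp * dT = 4186 * 18.23 = 76311
Step 3: m_dot = 255.12 / 76311 = 0.003343 kg/s

0.003343 kg/s


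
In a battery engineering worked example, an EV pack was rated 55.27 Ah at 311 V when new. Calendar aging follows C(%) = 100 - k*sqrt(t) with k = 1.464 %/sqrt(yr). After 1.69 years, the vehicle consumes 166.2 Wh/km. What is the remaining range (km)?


Step 1: capacity retention = 100 - 1.464 * sqrt(1.69) = 100 - 1.464 * 1.3 = 98.097%
Step 2: C_now = 55.27 * 98.097/100 = 54.218 Ah
Step 3: E_pack = V * C_now = 311 * 54.218 = 16862 Wh
Step 4: range = E_pack / consumption = 16862 / 166.2 = 101.5 km

101.5 km


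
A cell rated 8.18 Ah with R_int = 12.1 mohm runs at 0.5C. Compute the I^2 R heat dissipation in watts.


Convert: R = 12.1 mohm = 0.0121 ohm
Step 1: I = C_rate * capacity = 0.5 * 8.18 = 4.09 A
Step 2: Q = I^2 * R = 4.09^2 * 0.0121 = 16.728 * 0.0121 = 0.2024 W

0.2024 W


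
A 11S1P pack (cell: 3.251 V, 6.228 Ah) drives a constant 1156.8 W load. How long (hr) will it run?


Step 1: E_pack = Ns * V_cell * Np * C_cell = 11 * 3.251 * 1 * 6.228 = 222.72 Wh
Step 2: t = E_pack / P = 222.72 / 1156.8 = 0.1925 hr

0.1925 hr


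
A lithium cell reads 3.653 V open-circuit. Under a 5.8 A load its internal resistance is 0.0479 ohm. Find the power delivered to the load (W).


Step 1: V_terminal = OCV - I*R = 3.653 - 5.8 * 0.0479 = 3.3752 V
Step 2: P_out = V_terminal * I = 3.3752 * 5.8 = 19.58 W

19.58 W


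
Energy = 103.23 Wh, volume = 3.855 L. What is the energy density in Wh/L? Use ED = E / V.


Volumetric ED = 103.23 Wh / 3.855 L = 26.78 Wh/L

26.78 Wh/L


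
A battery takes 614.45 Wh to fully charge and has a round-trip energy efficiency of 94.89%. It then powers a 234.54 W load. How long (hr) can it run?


Step 1: E_discharge = eta/100 * E_charge = 94.89/100 * 614.45 = 583.05 Wh
Step 2: t = E_discharge / P = 583.05 / 234.54 = 2.486 hr

2.486 hr


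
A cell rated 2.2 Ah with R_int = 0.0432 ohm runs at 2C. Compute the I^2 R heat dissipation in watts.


Step 1: I = C_rate * capacity = 2 * 2.2 = 4.4 A
Step 2: Q = I^2 * R = 4.4^2 * 0.0432 = 19.36 * 0.0432 = 0.8364 W

0.8364 W


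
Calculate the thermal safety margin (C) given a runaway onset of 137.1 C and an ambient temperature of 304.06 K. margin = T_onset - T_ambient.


Convert: T_ambient = 304.06 K = 30.91 C
margin = 137.1 - 30.91 = 106.19 C

106.19 C


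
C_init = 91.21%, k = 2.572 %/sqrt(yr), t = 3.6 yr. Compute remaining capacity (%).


Step 1: sqrt(3.6 yr) = 1.8974
Step 2: drop = 2.572 * 1.8974 = 4.8801
Step 3: C_final = 91.21 - 4.8801 = 86.33%

86.33%


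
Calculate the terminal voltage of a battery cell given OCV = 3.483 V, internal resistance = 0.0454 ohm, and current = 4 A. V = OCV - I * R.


V = OCV - I*R = 3.483 - 4 * 0.0454 = 3.301 V

3.301 V


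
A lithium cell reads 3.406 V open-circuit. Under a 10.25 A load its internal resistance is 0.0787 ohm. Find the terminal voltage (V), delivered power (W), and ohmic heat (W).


Step 1: V_terminal = OCV - I*R = 3.406 - 10.25 * 0.0787 = 2.5993 V
Step 2: P_out = V_terminal * I = 2.5993 * 10.25 = 26.64 W
Step 3: Q = I^2 * R = 10.25^2 * 0.0787 = 8.268 W

V=2.5993 V, P=26.64 W, Q=8.268 W


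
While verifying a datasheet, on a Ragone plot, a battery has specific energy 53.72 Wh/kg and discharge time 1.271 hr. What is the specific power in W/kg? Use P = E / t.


Specific power = 53.72 Wh/kg / 1.271 hr = 42.27 W/kg

42.27 W/kg


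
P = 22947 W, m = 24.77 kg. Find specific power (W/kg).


SP = P / m = 22947 / 24.77 = 926.4 W/kg

926.4 W/kg


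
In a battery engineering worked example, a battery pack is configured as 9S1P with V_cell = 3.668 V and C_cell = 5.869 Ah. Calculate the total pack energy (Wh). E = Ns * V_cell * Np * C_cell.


E = Ns * Vcell * Np * Ccell = 9 * 3.668 * 1 * 5.869 = 193.7 Wh

193.7 Wh


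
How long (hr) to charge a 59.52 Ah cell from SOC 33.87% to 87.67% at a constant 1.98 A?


Step 1: dSOC = 87.67% - 33.87% = 53.8%
Step 2: delta_Ah = 59.52 * 53.8 / 100 = 32.022 Ah
Step 3: t = 32.022 / 1.98 = 16.17 hr

16.17 hr


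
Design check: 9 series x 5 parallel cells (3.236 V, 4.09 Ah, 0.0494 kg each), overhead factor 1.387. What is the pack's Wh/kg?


Step 1: V_pack = 9 * 3.236 = 29.124 V
Step 2: C_pack = 5 * 4.09 = 20.45 Ah
Step 3: E_pack = V_pack * C_pack = 29.124 * 20.45 = 595.59 Wh
Step 4: m_pack = 9 * 5 * 0.0494 * 1.387 = 3.0833 kg
Step 5: ED = E_pack / m_pack = 595.59 / 3.0833 = 193.2 Wh/kg

193.2 Wh/kg


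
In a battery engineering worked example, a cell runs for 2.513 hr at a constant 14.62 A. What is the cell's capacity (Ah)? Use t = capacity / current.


C = I * t = 14.62 * 2.513 = 36.74 Ah

36.74 Ah


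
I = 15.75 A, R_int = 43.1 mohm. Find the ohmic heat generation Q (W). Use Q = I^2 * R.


Convert: R = 43.1 mohm = 0.0431 ohm
Q = I^2 * R = 15.75^2 * 0.0431 = 10.69 W

10.69 W


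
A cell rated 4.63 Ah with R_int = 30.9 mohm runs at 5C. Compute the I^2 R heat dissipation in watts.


Convert: R = 30.9 mohm = 0.0309 ohm
Step 1: I = C_rate * capacity = 5 * 4.63 = 23.15 A
Step 2: Q = I^2 * R = 23.15^2 * 0.0309 = 535.92 * 0.0309 = 16.56 W

16.56 W


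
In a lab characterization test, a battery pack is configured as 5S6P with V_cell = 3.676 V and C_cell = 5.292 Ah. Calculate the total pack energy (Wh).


E = Ns * Vcell * Np * Ccell = 5 * 3.676 * 6 * 5.292 = 583.6 Wh

583.6 Wh


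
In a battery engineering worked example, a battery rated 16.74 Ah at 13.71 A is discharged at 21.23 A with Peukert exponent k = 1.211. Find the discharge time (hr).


t_rated = C / I_rated = 16.74 / 13.71 = 1.221 hr
(I_rated/I)^k = (0.64578)^1.211 = 0.58886
t = t_rated * (I_rated/I)^k = 1.221 * 0.58886 = 0.7190 hr

0.7190 hr


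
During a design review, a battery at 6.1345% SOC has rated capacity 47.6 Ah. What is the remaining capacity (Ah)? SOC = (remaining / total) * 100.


remaining = SOC / 100 * total = 6.1345 / 100 * 47.6 = 2.920 Ah

2.920 Ah


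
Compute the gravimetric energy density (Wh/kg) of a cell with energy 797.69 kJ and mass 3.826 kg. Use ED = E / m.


Convert: E = 797.69 kJ = 221.58 Wh
ED = E / m = 221.58 / 3.826 = 57.91 Wh/kg

57.91 Wh/kg


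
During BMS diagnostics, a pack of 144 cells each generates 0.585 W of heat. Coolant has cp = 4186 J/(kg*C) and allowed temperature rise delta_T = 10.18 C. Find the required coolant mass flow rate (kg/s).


Step 1: Total heat Q = 144 * 0.585 W = 84.24 W
Step 2: denom = cp * dT = 4186 * 10.18 = 42613
Step 3: m_dot = 84.24 / 42613 = 0.001977 kg/s

0.001977 kg/s


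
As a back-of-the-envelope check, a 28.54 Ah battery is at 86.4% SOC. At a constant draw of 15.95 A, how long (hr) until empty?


Step 1: remaining = SOC/100 * C_total = 86.4/100 * 28.54 = 24.659 Ah
Step 2: t = remaining / I = 24.659 / 15.95 = 1.546 hr

1.546 hr


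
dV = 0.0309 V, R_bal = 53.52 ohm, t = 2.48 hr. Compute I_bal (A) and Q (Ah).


I_bal = dV / R = 0.0309 / 53.52 = 5.7735e-04 A
Q = I_bal * t = 5.7735e-04 * 2.48 = 0.001432 Ah

I=5.7735e-04 A, Q=0.001432 Ah


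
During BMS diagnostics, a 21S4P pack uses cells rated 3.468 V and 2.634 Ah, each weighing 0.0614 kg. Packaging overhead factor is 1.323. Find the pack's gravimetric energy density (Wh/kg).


Step 1: V_pack = 21 * 3.468 = 72.828 V
Step 2: C_pack = 4 * 2.634 = 10.536 Ah
Step 3: E_pack = V_pack * C_pack = 72.828 * 10.536 = 767.32 Wh
Step 4: m_pack = 21 * 4 * 0.0614 * 1.323 = 6.8235 kg
Step 5: ED = E_pack / m_pack = 767.32 / 6.8235 = 112.5 Wh/kg

112.5 Wh/kg


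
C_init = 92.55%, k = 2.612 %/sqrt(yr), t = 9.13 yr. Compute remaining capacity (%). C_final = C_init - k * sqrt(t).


sqrt(t) = sqrt(9.13) = 3.0216
C_final = 92.55 - 2.612 * 3.0216 = 84.66%

84.66%


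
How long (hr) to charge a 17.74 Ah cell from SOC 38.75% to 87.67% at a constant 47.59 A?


delta_Ah = 17.74 * (87.67 - 38.75) / 100 = 8.6784 Ah
t = delta_Ah / I = 8.6784 / 47.59 = 0.1824 hr

0.1824 hr


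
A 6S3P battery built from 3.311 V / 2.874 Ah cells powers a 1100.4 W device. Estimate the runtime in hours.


Step 1: E_pack = Ns * V_cell * Np * C_cell = 6 * 3.311 * 3 * 2.874 = 171.28 Wh
Step 2: t = E_pack / P = 171.28 / 1100.4 = 0.1557 hr

0.1557 hr


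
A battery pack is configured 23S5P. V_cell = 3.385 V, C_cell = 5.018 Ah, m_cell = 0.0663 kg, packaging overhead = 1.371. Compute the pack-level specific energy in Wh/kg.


Step 1: V_pack = 23 * 3.385 = 77.855 V
Step 2: C_pack = 5 * 5.018 = 25.09 Ah
Step 3: E_pack = V_pack * C_pack = 77.855 * 25.09 = 1953.4 Wh
Step 4: m_pack = 23 * 5 * 0.0663 * 1.371 = 10.453 kg
Step 5: ED = E_pack / m_pack = 1953.4 / 10.453 = 186.9 Wh/kg

186.9 Wh/kg


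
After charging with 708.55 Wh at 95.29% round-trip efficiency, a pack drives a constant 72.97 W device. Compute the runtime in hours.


Step 1: E_discharge = eta/100 * E_charge = 95.29/100 * 708.55 = 675.18 Wh
Step 2: t = E_discharge / P = 675.18 / 72.97 = 9.253 hr

9.253 hr


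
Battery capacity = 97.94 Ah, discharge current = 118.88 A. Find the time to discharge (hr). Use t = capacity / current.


t = capacity / current = 97.94 / 118.88 = 0.8239 hr

0.8239 hr


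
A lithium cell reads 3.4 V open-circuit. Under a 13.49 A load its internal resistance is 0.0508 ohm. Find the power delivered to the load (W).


Step 1: V_terminal = OCV - I*R = 3.4 - 13.49 * 0.0508 = 2.7147 V
Step 2: P_out = V_terminal * I = 2.7147 * 13.49 = 36.62 W

36.62 W


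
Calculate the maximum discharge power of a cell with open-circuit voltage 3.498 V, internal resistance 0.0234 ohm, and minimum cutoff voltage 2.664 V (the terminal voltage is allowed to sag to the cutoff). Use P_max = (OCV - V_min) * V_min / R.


P_max = (OCV - V_min) * V_min / R = (3.498 - 2.664) * 2.664 / 0.0234 = 0.834 * 2.664 / 0.0234 = 94.95 W

94.95 W


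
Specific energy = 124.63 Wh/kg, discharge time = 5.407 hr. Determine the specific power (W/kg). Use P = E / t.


Specific power = 124.63 Wh/kg / 5.407 hr = 23.05 W/kg

23.05 W/kg


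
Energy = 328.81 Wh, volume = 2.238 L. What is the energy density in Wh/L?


ED = E / V = 328.81 / 2.238 = 146.9 Wh/L

146.9 Wh/L


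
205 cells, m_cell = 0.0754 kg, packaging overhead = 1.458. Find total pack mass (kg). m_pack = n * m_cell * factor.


Cell mass sum = 205 * 0.0754 = 15.457 kg
With overhead 1.458: m_pack = 15.457 * 1.458 = 22.54 kg

22.54 kg


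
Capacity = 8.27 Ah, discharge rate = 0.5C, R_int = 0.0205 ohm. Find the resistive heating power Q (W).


Step 1: I = C_rate * capacity = 0.5 * 8.27 = 4.135 A
Step 2: Q = I^2 * R = 4.135^2 * 0.0205 = 17.098 * 0.0205 = 0.3505 W

0.3505 W


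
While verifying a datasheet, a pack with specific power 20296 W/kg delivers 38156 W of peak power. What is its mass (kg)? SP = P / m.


m = P / SP = 38156 / 20296 = 1.880 kg

1.880 kg


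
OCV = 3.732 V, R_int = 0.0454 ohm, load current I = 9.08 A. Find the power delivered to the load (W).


Step 1: V_terminal = OCV - I*R = 3.732 - 9.08 * 0.0454 = 3.3198 V
Step 2: P_out = V_terminal * I = 3.3198 * 9.08 = 30.14 W

30.14 W


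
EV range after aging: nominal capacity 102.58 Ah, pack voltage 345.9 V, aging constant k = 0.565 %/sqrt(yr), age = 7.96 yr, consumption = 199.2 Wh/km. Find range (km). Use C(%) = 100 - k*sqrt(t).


Step 1: capacity retention = 100 - 0.565 * sqrt(7.96) = 100 - 0.565 * 2.8213 = 98.406%
Step 2: C_now = 102.58 * 98.406/100 = 100.94 Ah
Step 3: E_pack = V * C_now = 345.9 * 100.94 = 34915 Wh
Step 4: range = E_pack / consumption = 34915 / 199.2 = 175.3 km

175.3 km


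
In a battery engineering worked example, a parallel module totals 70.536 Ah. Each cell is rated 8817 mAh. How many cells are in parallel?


Convert: C_cell = 8817 mAh = 8.817 Ah
n = C_total / C_cell = 70.536 / 8.817 = 8

8


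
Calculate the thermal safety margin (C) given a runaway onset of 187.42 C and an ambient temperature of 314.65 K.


Convert: T_ambient = 314.65 K = 41.5 C
margin = 187.42 - 41.5 = 145.92 C

145.92 C


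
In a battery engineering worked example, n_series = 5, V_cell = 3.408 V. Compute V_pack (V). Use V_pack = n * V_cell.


With 5 cells in series at 3.408 V each, V_pack = 17.04 V

17.04 V


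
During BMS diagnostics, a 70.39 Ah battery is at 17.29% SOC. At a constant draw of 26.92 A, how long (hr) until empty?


Step 1: remaining = SOC/100 * C_total = 17.29/100 * 70.39 = 12.17 Ah
Step 2: t = remaining / I = 12.17 / 26.92 = 0.4521 hr

0.4521 hr
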